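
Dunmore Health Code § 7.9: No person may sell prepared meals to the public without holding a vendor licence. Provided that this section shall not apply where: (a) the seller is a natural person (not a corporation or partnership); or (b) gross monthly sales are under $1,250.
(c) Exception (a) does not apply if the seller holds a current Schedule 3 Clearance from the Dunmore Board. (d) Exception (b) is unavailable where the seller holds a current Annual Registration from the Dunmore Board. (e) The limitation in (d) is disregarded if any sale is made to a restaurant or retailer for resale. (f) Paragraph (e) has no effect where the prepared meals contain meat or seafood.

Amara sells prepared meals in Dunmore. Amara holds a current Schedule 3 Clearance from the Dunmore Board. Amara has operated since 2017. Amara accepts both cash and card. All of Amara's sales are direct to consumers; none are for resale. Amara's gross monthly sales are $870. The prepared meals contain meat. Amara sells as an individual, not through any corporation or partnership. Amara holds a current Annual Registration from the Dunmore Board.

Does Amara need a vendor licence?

Yes — Amara must hold a vendor licence.

Exception (a) is satisfied on its face — the seller is a natural person. But: (c) operates against (a): a current Schedule 3 Clearance is held. (a) is therefore removed.
Exception (b): gross monthly sales are $870, under the $1,250 limit — every condition holds. But applying paragraphs (d)–(f): (d) operates — a current Annual Registration is held. (e), which would lift (d), is inapplicable — no sales are for resale. Exception (b) does not apply.
No exception displaces § 7.9.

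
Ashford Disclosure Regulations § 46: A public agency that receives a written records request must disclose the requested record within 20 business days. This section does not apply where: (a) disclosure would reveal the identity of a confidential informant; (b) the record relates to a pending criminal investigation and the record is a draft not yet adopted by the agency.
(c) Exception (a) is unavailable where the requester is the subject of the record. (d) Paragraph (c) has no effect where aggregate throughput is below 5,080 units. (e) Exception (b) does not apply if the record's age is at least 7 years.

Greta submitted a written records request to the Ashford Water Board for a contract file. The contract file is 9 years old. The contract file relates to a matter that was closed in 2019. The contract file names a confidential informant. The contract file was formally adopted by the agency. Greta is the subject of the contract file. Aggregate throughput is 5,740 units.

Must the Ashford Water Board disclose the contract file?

Exception (a) is satisfied on its face — the contract file names a confidential informant. But: (c) applies — Greta is the subject of the contract file. (d) does not operate here (aggregate throughput is 5,740 units, not below 5,080 units), so (c) stands. So (a) is unavailable.
Exception (b) requires that the record relates to a pending criminal investigation; but the contract file relates to a closed matter, so (b) is unavailable.
None of the exceptions is available; § 46 applies in full.

Yes — the Ashford Water Board must disclose the contract file.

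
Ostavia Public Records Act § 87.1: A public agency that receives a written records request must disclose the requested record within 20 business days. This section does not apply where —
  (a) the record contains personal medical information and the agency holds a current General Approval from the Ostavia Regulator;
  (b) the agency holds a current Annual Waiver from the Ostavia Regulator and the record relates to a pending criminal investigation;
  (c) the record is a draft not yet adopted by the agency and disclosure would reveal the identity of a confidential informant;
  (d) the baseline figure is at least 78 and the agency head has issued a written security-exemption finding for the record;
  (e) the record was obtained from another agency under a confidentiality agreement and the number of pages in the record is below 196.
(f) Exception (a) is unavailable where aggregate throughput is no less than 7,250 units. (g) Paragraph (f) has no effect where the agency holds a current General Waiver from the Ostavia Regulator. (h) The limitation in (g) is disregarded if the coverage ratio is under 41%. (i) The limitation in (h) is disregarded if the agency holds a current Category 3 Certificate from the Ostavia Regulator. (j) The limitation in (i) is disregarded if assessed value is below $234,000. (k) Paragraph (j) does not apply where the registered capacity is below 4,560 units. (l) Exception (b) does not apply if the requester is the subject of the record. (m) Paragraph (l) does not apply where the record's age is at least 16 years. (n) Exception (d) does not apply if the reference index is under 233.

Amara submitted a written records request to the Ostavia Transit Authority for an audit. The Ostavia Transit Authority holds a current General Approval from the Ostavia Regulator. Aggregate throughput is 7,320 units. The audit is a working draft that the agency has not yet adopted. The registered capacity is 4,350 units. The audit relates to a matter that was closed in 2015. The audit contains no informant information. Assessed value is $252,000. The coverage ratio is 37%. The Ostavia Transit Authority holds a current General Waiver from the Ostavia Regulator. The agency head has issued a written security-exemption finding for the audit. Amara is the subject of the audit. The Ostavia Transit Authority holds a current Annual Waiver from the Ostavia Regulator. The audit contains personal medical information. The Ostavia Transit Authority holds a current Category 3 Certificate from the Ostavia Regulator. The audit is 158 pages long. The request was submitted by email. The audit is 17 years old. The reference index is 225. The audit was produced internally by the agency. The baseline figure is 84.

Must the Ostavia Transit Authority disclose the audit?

No — exception (a) applies; the Ostavia Transit Authority is not required to disclose the audit.

Exception (a) is satisfied on its face — the audit contains personal medical information; a current General Approval is held. Under paragraphs (f)–(k): (f) is engaged (aggregate throughput is 7,320 units, meeting the 7,250 units threshold), but is displaced by (g): (g) operates — a current General Waiver is held. (h) would limit (g) — the coverage ratio is 37%, under the 41% limit — but (i) sets (h) aside: (i) operates — a current Category 3 Certificate is held. (j) is inapplicable (assessed value is $252,000, not below $234,000), so (i) stands. Exception (a) stands.
Exception (b) does not apply: the audit relates to a closed matter.
Exception (c) requires that disclosure would reveal the identity of a confidential informant; but the audit contains no informant information, so (c) is unavailable.
All of (d)'s requirements are met (the baseline figure is 84, meeting the 78 threshold; a written security-exemption finding has been issued). But: (n) operates against (d): the reference index is 225, under the 233 limit. (d) is therefore removed.
Exception (e) does not apply: the audit was produced internally.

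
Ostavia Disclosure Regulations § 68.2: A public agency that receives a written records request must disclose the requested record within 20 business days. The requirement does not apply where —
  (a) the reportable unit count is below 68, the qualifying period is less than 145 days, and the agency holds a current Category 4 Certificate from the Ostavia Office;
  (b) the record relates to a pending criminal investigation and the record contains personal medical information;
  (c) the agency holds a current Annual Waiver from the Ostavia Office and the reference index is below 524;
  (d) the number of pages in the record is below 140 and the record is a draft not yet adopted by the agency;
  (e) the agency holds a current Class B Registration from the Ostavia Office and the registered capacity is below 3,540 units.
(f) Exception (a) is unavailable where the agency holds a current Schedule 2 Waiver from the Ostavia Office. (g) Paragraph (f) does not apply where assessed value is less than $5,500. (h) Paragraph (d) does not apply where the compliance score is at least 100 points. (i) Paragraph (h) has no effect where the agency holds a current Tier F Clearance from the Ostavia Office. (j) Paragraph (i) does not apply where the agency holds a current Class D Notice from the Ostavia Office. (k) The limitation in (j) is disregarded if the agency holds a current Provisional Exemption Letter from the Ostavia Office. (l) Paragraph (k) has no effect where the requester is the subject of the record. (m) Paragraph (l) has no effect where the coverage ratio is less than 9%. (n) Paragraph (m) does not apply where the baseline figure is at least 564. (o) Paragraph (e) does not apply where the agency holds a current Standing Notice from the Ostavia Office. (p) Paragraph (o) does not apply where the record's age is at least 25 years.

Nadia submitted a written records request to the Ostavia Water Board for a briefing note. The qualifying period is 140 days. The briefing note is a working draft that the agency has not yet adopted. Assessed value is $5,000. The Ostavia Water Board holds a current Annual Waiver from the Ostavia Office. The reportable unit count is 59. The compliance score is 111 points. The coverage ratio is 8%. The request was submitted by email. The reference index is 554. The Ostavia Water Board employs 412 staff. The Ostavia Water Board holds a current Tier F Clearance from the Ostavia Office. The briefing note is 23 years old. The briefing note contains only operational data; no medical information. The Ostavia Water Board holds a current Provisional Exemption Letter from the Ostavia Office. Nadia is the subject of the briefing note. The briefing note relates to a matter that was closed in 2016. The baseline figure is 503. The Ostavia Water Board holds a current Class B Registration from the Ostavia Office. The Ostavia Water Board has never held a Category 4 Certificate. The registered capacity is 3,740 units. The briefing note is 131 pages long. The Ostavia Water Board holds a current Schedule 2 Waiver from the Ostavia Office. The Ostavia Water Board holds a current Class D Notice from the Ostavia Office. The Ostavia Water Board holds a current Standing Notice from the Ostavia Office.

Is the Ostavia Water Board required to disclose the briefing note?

No — exception (d) applies; the Ostavia Water Board is not required to disclose the briefing note.

Exception (a) requires that the agency holds a current Category 4 Certificate from the Ostavia Office; but the Category 4 Certificate is not current, so (a) is unavailable.
Exception (b) requires that the record relates to a pending criminal investigation; but the briefing note relates to a closed matter, so (b) is unavailable.
Exception (c) fails — the reference index is 554, not below 524.
All of (d)'s requirements are met (the number of pages in the record is 131, below the 140 limit; the briefing note is an unadopted draft). Under paragraphs (h)–(n): (h) applies (the compliance score is 111 points, meeting the 100 points threshold), but yields to (i): (i) operates against (h): a current Tier F Clearance is held. (j) would limit (i) — a current Class D Notice is held — but (k) sets (j) aside: (k) operates against (j): a current Provisional Exemption Letter is held. (l) would limit (k) — Nadia is the subject of the briefing note — but (m) sets (l) aside: (m) applies — the coverage ratio is 8%, less than the 9% limit. (n), which would lift (m), is not engaged — the baseline figure is 503, short of 564. (d) remains available.
Exception (e) fails — the registered capacity is 3,740 units, not below 3,540 units.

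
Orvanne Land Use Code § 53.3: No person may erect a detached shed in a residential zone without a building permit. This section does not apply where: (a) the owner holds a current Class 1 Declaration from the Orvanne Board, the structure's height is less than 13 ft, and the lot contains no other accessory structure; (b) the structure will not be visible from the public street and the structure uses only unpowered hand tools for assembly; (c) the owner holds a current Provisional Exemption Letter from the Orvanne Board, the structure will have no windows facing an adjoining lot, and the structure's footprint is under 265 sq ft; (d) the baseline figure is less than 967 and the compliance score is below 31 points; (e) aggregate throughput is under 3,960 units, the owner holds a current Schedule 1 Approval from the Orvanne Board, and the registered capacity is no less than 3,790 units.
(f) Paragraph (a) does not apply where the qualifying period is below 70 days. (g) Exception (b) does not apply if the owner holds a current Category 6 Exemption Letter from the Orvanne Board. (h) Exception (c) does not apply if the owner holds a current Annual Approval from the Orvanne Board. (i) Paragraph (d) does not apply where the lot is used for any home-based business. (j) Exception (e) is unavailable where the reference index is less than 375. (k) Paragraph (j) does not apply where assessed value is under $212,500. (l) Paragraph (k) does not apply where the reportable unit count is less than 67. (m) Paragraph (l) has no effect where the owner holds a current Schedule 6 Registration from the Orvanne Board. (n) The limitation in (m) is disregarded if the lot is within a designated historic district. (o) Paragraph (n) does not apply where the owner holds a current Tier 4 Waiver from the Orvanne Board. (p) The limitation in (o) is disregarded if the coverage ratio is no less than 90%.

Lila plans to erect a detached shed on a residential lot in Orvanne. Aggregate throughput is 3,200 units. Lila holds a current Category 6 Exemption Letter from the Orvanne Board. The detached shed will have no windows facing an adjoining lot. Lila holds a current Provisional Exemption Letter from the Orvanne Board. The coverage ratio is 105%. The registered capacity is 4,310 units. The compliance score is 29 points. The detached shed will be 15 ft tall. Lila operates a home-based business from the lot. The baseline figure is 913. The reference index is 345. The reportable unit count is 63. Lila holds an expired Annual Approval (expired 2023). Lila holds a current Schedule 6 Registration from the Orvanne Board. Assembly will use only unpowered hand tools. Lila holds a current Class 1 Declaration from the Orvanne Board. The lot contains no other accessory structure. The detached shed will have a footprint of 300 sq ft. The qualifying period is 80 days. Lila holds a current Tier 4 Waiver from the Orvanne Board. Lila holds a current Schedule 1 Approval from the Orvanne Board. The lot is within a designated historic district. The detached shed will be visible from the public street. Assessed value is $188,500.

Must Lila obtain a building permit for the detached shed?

Yes — Lila must obtain a building permit.

Exception (a) fails — the structure's height is 15 ft, not less than 13 ft.
Exception (b) fails — the structure will be visible from the street.
Exception (c) fails — the structure's footprint is 300 sq ft, not under 265 sq ft.
All of (d)'s requirements are met (the baseline figure is 913, less than the 967 limit; the compliance score is 29 points, below the 31 points limit). But: (i) operates against (d): a home-based business operates on the lot. (d) is therefore removed.
Exception (e)'s conditions are all satisfied: aggregate throughput is 3,200 units, under the 3,960 units limit; a current Schedule 1 Approval is held; the registered capacity is 4,310 units, meeting the 3,790 units threshold. But applying paragraphs (j)–(p): (j) operates — the reference index is 345, less than the 375 limit. (k) applies (assessed value is $188,500, under the $212,500 limit), but is displaced by (l): (l) applies — the reportable unit count is 63, less than the 67 limit. (m) is triggered (a current Schedule 6 Registration is held), but is overridden by (n): (n) operates — the lot is in a historic district. (o) operates (a current Tier 4 Waiver is held), but is displaced by (p): (p) operates against (o): the coverage ratio is 105%, meeting the 90% threshold. (e) is therefore removed.
No exception applies. The general rule governs.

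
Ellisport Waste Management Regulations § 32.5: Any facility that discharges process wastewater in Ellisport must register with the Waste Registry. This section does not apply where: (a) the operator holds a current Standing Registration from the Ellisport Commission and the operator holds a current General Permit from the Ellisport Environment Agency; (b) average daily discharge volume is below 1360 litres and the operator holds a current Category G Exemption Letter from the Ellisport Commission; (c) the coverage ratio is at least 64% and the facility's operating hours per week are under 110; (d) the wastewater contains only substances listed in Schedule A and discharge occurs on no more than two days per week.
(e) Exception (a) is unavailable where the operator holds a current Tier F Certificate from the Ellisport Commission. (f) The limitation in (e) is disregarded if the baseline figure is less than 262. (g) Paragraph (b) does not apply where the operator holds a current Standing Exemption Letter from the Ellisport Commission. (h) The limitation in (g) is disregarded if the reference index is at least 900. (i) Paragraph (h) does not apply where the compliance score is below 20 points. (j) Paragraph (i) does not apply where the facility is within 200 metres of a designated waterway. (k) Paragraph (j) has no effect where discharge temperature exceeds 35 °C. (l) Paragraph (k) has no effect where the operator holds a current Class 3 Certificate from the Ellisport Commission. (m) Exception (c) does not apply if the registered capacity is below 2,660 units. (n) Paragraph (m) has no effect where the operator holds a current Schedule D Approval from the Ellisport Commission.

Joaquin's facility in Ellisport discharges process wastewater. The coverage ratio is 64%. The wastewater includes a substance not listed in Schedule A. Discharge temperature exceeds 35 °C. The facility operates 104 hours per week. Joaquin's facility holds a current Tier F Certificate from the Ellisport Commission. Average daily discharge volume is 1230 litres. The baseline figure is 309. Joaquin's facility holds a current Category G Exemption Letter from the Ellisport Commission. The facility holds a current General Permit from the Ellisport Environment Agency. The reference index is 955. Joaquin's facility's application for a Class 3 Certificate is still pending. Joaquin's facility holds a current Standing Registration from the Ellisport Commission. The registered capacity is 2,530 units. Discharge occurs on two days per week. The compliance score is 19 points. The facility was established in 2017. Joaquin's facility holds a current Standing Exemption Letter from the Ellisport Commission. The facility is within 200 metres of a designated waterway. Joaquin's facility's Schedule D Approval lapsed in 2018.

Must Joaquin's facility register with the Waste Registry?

Yes — Joaquin's facility must register with the Waste Registry.

Exception (a)'s conditions are all satisfied: a current Standing Registration is held; a current General Permit is held. However, paragraphs (e)–(f) must be considered: (e) operates against (a): a current Tier F Certificate is held. (f) does not operate here (the baseline figure is 309, not less than 262), so (e) stands. (a) is therefore removed.
Exception (b) is satisfied on its face — average daily discharge volume is 1230 litres, below the 1360 litres limit; a current Category G Exemption Letter is held. Turning to paragraphs (g)–(l): (g) applies — a current Standing Exemption Letter is held. (h) would limit (g) — the reference index is 955, meeting the 900 threshold — but (i) sets (h) aside: (i) operates against (h): the compliance score is 19 points, below the 20 points limit. (j) would limit (i) — the facility is within 200 m of a designated waterway — but (k) sets (j) aside: (k) operates against (j): discharge temperature exceeds 35 °C. (l) does not operate here (there is no Class 3 Certificate in force), so (k) stands. (b) is therefore removed.
Exception (c): the coverage ratio is 64%, meeting the 64% threshold; the facility's operating hours per week are 104, under the 110 limit — every condition holds. However, paragraphs (m)–(n) must be considered: (m) is engaged — the registered capacity is 2,530 units, below the 2,660 units limit. (n), which would lift (m), does not operate here — there is no Schedule D Approval in force. (c) is therefore removed.
Exception (d) fails — the wastewater includes a non-Schedule-A substance.
Every exception is unavailable, so the rule governs.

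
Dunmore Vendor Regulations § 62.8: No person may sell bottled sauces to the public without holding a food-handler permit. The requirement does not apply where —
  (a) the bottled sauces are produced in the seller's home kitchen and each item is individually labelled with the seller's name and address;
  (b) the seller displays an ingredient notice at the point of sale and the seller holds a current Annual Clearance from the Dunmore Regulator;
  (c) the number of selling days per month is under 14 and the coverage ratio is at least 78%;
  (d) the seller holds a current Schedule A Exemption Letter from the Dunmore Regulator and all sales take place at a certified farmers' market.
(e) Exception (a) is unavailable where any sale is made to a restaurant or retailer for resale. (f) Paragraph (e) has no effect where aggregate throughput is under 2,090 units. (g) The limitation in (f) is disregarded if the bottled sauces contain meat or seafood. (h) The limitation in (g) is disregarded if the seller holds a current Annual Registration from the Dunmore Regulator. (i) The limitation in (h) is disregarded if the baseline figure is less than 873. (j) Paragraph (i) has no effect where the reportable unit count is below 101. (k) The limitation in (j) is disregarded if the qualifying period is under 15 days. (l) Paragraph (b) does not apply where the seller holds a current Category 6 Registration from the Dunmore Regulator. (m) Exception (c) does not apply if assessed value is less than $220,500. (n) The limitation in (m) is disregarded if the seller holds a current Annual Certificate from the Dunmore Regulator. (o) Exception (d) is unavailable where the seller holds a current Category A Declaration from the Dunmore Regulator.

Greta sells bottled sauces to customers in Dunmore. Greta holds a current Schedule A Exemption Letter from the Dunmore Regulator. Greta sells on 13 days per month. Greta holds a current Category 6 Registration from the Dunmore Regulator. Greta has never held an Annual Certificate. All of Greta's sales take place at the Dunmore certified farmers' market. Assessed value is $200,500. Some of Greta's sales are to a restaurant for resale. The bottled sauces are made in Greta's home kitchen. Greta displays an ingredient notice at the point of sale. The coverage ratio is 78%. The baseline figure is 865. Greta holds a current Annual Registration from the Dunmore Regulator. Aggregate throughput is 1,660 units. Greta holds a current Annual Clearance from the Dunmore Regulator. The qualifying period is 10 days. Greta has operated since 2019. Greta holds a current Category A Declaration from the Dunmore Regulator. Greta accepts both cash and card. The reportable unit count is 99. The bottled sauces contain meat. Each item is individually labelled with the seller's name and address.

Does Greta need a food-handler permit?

Yes — Greta must hold a food-handler permit.

All of (a)'s requirements are met (the bottled sauces are home-kitchen produced; items are individually labelled). Turning to paragraphs (e)–(k): (e) operates against (a): some sales are to a restaurant for resale. (f) would limit (e) — aggregate throughput is 1,660 units, under the 2,090 units limit — but (g) sets (f) aside: (g) operates against (f): the bottled sauces contain meat. (h) operates (a current Annual Registration is held), but is overridden by (i): (i) operates against (h): the baseline figure is 865, less than the 873 limit. (j) is triggered (the reportable unit count is 99, below the 101 limit), but is itself disapplied by (k): (k) operates against (j): the qualifying period is 10 days, under the 15 days limit. So (a) is unavailable.
Exception (b) is satisfied on its face — an ingredient notice is displayed; a current Annual Clearance is held. However, paragraph (l) must be considered: (l) applies — a current Category 6 Registration is held. Exception (b) does not apply.
All of (c)'s requirements are met (the number of selling days per month is 13, under the 14 limit; the coverage ratio is 78%, meeting the 78% threshold). Turning to paragraphs (m)–(n): (m) is triggered — assessed value is $200,500, less than the $220,500 limit. (n) does not operate here (there is no Annual Certificate in force), so (m) stands. So (c) is unavailable.
Exception (d): a current Schedule A Exemption Letter is held; all sales are at a certified farmers' market — every condition holds. However, paragraph (o) must be considered: (o) operates against (d): a current Category A Declaration is held. (d) is therefore removed.
Every exception is unavailable, so the rule governs.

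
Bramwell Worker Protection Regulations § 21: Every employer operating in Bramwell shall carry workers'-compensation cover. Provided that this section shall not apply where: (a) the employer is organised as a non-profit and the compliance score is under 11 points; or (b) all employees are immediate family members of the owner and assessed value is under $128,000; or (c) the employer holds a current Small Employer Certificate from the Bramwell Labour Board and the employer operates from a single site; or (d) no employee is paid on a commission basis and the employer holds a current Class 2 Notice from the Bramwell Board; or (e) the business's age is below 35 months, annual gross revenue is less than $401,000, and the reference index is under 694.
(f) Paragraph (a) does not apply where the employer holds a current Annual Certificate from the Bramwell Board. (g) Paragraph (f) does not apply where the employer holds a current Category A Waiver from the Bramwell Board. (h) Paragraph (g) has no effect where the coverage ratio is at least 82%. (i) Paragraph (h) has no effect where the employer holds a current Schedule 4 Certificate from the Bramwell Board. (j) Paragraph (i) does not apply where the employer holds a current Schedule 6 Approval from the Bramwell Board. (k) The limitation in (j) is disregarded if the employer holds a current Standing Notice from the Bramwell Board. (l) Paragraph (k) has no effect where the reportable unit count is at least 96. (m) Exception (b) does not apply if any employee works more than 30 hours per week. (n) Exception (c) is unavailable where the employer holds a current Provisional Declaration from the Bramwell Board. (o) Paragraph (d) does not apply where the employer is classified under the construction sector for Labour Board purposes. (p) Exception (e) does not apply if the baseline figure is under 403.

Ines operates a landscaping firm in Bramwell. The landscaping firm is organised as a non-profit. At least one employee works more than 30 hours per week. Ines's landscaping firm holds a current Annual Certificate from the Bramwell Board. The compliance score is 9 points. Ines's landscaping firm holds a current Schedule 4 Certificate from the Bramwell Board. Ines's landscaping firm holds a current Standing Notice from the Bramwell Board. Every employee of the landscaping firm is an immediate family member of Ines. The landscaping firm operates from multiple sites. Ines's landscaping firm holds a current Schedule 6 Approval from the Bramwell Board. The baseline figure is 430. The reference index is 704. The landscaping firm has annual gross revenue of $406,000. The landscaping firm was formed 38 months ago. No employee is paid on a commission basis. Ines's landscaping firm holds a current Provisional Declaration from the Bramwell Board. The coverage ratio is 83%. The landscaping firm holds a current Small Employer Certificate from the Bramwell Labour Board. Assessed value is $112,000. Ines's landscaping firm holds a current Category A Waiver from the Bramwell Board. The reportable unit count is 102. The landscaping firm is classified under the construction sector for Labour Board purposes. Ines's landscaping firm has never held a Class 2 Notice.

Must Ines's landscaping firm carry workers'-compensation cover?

All of (a)'s requirements are met (the employer is a non-profit; the compliance score is 9 points, under the 11 points limit). Turning to paragraphs (f)–(l): (f) is triggered — a current Annual Certificate is held. (g) operates (a current Category A Waiver is held), but yields to (h): (h) is engaged — the coverage ratio is 83%, meeting the 82% threshold. (i) would limit (h) — a current Schedule 4 Certificate is held — but (j) sets (i) aside: (j) applies — a current Schedule 6 Approval is held. (k) would limit (j) — a current Standing Notice is held — but (l) sets (k) aside: (l) applies — the reportable unit count is 102, meeting the 96 threshold. So (a) is unavailable.
Exception (b): every employee is an immediate family member; assessed value is $112,000, under the $128,000 limit — every condition holds. Turning to paragraph (m): (m) operates against (b): at least one employee exceeds 30 hours/week. So (b) is unavailable.
Exception (c) fails — the employer operates from multiple sites.
Exception (d) requires that the employer holds a current Class 2 Notice from the Bramwell Board; but the Class 2 Notice is not current, so (d) is unavailable.
Exception (e) does not apply: the business's age is 38 months, not below 35 months.
No exception applies. The general rule governs.

Yes — Ines's landscaping firm must carry workers'-compensation cover.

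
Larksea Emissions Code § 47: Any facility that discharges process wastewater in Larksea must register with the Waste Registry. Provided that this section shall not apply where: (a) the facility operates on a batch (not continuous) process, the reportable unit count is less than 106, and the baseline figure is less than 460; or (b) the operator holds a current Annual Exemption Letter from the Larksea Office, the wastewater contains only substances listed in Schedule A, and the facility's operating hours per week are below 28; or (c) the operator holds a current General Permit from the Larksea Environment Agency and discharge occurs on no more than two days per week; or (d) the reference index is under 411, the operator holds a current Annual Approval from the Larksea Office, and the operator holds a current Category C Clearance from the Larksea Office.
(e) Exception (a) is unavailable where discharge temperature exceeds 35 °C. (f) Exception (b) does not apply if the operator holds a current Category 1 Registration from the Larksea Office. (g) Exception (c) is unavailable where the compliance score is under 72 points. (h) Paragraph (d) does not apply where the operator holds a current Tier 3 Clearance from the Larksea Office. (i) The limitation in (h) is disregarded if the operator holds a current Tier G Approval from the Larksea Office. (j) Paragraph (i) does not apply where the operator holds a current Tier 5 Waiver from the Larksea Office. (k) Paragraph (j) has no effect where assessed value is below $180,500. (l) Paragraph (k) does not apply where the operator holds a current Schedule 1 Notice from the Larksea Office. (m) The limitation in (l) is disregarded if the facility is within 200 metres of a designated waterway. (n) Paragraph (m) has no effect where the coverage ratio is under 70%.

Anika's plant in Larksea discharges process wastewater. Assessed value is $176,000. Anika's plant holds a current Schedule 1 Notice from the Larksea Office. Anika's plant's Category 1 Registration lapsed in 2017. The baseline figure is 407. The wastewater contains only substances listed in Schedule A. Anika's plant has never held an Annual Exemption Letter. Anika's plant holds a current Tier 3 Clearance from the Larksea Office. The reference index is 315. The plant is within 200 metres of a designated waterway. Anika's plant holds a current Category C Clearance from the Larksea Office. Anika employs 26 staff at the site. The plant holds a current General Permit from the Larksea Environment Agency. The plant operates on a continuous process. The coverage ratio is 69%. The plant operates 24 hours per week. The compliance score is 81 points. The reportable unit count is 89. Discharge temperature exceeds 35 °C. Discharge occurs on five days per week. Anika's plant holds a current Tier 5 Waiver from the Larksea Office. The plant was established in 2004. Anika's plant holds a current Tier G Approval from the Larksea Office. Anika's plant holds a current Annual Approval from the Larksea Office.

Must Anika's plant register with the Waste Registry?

Yes — Anika's plant must register with the Waste Registry.

Exception (a) fails — the facility operates on a continuous process.
Exception (b) fails — no current Annual Exemption Letter is held.
Exception (c) does not apply: discharge occurs on five days per week.
Exception (d)'s conditions are all satisfied: the reference index is 315, under the 411 limit; a current Annual Approval is held; a current Category C Clearance is held. Turning to paragraphs (h)–(n): (h) operates against (d): a current Tier 3 Clearance is held. (i) would limit (h) — a current Tier G Approval is held — but (j) sets (i) aside: (j) operates — a current Tier 5 Waiver is held. (k) would limit (j) — assessed value is $176,000, below the $180,500 limit — but (l) sets (k) aside: (l) operates against (k): a current Schedule 1 Notice is held. (m) would limit (l) — the plant is within 200 m of a designated waterway — but (n) sets (m) aside: (n) operates against (m): the coverage ratio is 69%, under the 70% limit. So (d) is unavailable.
No exception applies. The general rule governs.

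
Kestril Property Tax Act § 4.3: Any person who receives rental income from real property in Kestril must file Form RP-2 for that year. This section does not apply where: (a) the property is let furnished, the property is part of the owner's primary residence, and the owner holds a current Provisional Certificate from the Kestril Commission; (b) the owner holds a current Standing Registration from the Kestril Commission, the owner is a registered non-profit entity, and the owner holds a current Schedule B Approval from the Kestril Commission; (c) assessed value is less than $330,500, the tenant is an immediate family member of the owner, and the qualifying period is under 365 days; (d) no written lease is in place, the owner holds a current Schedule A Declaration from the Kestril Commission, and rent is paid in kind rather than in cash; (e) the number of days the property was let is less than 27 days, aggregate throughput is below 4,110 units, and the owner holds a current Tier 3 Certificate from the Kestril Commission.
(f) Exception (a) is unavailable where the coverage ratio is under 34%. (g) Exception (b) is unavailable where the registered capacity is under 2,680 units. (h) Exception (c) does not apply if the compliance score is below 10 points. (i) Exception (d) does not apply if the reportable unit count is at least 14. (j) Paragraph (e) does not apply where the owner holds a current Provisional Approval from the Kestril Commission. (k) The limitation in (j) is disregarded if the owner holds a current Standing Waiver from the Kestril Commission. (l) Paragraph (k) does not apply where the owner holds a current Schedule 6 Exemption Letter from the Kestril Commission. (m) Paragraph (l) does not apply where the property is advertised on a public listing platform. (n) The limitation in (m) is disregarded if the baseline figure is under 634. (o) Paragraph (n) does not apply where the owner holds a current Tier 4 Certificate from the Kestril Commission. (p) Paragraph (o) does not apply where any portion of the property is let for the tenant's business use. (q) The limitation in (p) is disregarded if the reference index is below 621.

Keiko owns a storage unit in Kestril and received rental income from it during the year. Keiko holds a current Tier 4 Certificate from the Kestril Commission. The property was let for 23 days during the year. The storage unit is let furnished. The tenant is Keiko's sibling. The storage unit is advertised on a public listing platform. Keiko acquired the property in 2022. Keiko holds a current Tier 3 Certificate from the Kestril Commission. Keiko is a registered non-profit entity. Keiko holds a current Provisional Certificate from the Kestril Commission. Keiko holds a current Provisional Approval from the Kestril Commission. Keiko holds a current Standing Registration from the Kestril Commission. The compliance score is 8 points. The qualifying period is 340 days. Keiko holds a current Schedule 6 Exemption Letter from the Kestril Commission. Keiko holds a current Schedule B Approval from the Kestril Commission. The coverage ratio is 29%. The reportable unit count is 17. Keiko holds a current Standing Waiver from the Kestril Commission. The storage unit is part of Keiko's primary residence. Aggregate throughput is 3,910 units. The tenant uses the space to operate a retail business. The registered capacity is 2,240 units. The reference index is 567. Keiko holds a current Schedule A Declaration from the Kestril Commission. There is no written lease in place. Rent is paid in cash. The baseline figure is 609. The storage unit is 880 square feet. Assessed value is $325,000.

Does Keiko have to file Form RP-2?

No — exception (e) applies; Keiko is not required to file Form RP-2.

Exception (a)'s conditions are all satisfied: the property is let furnished; the storage unit is part of the primary residence; a current Provisional Certificate is held. However, paragraph (f) must be considered: (f) operates against (a): the coverage ratio is 29%, under the 34% limit. So (a) is unavailable.
Exception (b) is satisfied on its face — a current Standing Registration is held; Keiko is a registered non-profit; a current Schedule B Approval is held. Turning to paragraph (g): (g) operates against (b): the registered capacity is 2,240 units, under the 2,680 units limit. So (b) is unavailable.
All of (c)'s requirements are met (assessed value is $325,000, less than the $330,500 limit; the tenant is an immediate family member; the qualifying period is 340 days, under the 365 days limit). Turning to paragraph (h): (h) operates against (c): the compliance score is 8 points, below the 10 points limit. (c) is therefore removed.
Exception (d) does not apply: rent is paid in cash.
Exception (e)'s conditions are all satisfied: the number of days the property was let is 23 days, less than the 27 days limit; aggregate throughput is 3,910 units, below the 4,110 units limit; a current Tier 3 Certificate is held. Considering the limiting provisions: (j) would limit (e) — a current Provisional Approval is held — but (k) sets (j) aside: (k) operates against (j): a current Standing Waiver is held. (l) would limit (k) — a current Schedule 6 Exemption Letter is held — but (m) sets (l) aside: (m) operates — the property is publicly advertised. (n) is triggered (the baseline figure is 609, under the 634 limit), but yields to (o): (o) operates against (n): a current Tier 4 Certificate is held. (p) applies (the space is let for business use), but is overridden by (q): (q) is triggered — the reference index is 567, below the 621 limit. Exception (e) stands.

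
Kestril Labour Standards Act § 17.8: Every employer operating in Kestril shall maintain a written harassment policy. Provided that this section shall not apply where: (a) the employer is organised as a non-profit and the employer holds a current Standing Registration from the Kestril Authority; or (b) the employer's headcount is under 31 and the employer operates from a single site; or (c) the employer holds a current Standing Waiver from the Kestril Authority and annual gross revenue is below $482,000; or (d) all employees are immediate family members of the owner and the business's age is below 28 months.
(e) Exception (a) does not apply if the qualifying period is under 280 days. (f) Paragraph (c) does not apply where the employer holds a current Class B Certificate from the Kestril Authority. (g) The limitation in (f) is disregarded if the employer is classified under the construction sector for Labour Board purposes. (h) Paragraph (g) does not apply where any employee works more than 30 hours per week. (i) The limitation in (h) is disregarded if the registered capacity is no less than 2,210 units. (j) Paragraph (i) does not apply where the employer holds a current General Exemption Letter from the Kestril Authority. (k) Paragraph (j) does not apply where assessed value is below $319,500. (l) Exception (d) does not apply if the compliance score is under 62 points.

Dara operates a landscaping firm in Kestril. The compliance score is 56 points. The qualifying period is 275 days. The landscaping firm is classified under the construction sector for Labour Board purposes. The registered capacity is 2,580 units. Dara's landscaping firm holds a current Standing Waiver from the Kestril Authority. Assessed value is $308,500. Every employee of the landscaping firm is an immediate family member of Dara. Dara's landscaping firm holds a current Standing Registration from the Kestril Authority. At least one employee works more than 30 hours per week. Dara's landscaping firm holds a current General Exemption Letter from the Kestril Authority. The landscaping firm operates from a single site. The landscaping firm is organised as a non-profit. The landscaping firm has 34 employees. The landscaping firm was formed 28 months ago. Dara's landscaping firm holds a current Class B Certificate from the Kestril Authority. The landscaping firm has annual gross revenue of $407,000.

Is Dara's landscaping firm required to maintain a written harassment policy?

No — exception (c) applies; Dara's landscaping firm is not required to maintain a written harassment policy.

Exception (a): the employer is a non-profit; a current Standing Registration is held — every condition holds. But applying paragraph (e): (e) operates — the qualifying period is 275 days, under the 280 days limit. Exception (a) does not apply.
Exception (b) fails — the employer's headcount is 34, not under 31.
All of (c)'s requirements are met (a current Standing Waiver is held; annual gross revenue is $407,000, below the $482,000 limit). As to paragraphs (f)–(k): (f) operates (a current Class B Certificate is held), but is overridden by (g): (g) is engaged — the landscaping firm is classified under the construction sector. (h) would limit (g) — at least one employee exceeds 30 hours/week — but (i) sets (h) aside: (i) is triggered — the registered capacity is 2,580 units, meeting the 2,210 units threshold. (j) is engaged (a current General Exemption Letter is held), but is set aside by (k): (k) operates — assessed value is $308,500, below the $319,500 limit. Exception (c) stands.
Exception (d) requires that the business's age is below 28 months; but the business's age is 28 months, not below 28 months, so (d) is unavailable.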